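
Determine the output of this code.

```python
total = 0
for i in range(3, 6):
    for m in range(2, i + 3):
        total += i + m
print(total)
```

i=3,m=2: total = 0+5 = 5
i=3,m=3: total = 5+6 = 11
i=3,m=4: total = 11+7 = 18
i=3,m=5: total = 18+8 = 26
i=4,m=2: total = 26+6 = 32
i=4,m=3: total = 32+7 = 39
i=4,m=4: total = 39+8 = 47
i=4,m=5: total = 47+9 = 56
i=4,m=6: total = 56+10 = 66
i=5,m=2: total = 66+7 = 73
i=5,m=3: total = 73+8 = 81
i=5,m=4: total = 81+9 = 90
i=5,m=5: total = 90+10 = 100
i=5,m=6: total = 100+11 = 111
i=5,m=7: total = 111+12 = 123

123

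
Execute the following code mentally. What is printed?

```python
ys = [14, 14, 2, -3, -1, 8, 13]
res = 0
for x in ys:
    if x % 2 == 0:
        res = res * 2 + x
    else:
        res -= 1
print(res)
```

x=14: even, res = 0*2+14 = 14
x=14: even, res = 14*2+14 = 42
x=2: even, res = 42*2+2 = 86
x=-3: not even, res = 86-1 = 85
x=-1: not even, res = 85-1 = 84
x=8: even, res = 84*2+8 = 176
x=13: not even, res = 176-1 = 175

175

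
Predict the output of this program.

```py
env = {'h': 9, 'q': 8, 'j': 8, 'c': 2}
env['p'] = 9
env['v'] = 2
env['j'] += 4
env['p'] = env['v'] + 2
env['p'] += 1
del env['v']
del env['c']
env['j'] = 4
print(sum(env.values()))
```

26

env['p'] = 9 → {'h': 9, 'q': 8, 'j': 8, 'c': 2, 'p': 9}
env['v'] = 2 → {'h': 9, 'q': 8, 'j': 8, 'c': 2, 'p': 9, 'v': 2}
env['j'] = 8+4 = 12 → {'h': 9, 'q': 8, 'j': 12, 'c': 2, 'p': 9, 'v': 2}
env['p'] = env['v']+2 = 4 → {'h': 9, 'q': 8, 'j': 12, 'c': 2, 'p': 4, 'v': 2}
env['p'] = 4+1 = 5 → {'h': 9, 'q': 8, 'j': 12, 'c': 2, 'p': 5, 'v': 2}
del 'v' → {'h': 9, 'q': 8, 'j': 12, 'c': 2, 'p': 5}
del 'c' → {'h': 9, 'q': 8, 'j': 12, 'p': 5}
env['j'] = 4 → {'h': 9, 'q': 8, 'j': 4, 'p': 5}
sum of values = 26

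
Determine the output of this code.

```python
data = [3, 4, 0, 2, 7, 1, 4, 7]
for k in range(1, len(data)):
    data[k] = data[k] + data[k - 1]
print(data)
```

k=1: data[1] = 4+3 = 7 → [3, 7, 0, 2, 7, 1, 4, 7]
k=2: data[2] = 0+7 = 7 → [3, 7, 7, 2, 7, 1, 4, 7]
k=3: data[3] = 2+7 = 9 → [3, 7, 7, 9, 7, 1, 4, 7]
k=4: data[4] = 7+9 = 16 → [3, 7, 7, 9, 16, 1, 4, 7]
k=5: data[5] = 1+16 = 17 → [3, 7, 7, 9, 16, 17, 4, 7]
k=6: data[6] = 4+17 = 21 → [3, 7, 7, 9, 16, 17, 21, 7]
k=7: data[7] = 7+21 = 28 → [3, 7, 7, 9, 16, 17, 21, 28]

[3, 7, 7, 9, 16, 17, 21, 28]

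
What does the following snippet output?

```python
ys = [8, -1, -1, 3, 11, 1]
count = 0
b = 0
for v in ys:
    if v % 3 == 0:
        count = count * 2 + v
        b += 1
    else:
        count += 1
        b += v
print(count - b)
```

-8

v=8: not %3==0, count = 0+1 = 1; b=8
v=-1: not %3==0, count = 1+1 = 2; b=7
v=-1: not %3==0, count = 2+1 = 3; b=6
v=3: %3==0, count = 3*2+3 = 9; b=7
v=11: not %3==0, count = 9+1 = 10; b=18
v=1: not %3==0, count = 10+1 = 11; b=19
count-b = 11-19 = -8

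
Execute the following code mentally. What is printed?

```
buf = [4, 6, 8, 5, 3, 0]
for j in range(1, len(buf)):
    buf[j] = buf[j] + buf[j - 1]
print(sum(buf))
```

107

j=1: buf[1] = 6+4 = 10 → [4, 10, 8, 5, 3, 0]
j=2: buf[2] = 8+10 = 18 → [4, 10, 18, 5, 3, 0]
j=3: buf[3] = 5+18 = 23 → [4, 10, 18, 23, 3, 0]
j=4: buf[4] = 3+23 = 26 → [4, 10, 18, 23, 26, 0]
j=5: buf[5] = 0+26 = 26 → [4, 10, 18, 23, 26, 26]
sum = 107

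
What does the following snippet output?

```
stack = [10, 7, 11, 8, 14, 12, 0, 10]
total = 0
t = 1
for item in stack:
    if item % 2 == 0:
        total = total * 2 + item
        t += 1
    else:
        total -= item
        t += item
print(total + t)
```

item=10: even, total = 0*2+10 = 10; t=2
item=7: not even, total = 10-7 = 3; t=9
item=11: not even, total = 3-11 = -8; t=20
item=8: even, total = (-8)*2+8 = -8; t=21
item=14: even, total = (-8)*2+14 = -2; t=22
item=12: even, total = (-2)*2+12 = 8; t=23
item=0: even, total = 8*2+0 = 16; t=24
item=10: even, total = 16*2+10 = 42; t=25
total+t = 42+25 = 67

67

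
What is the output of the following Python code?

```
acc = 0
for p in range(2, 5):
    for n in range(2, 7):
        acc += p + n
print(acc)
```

105

p=2,n=2: acc = 0+4 = 4
p=2,n=3: acc = 4+5 = 9
p=2,n=4: acc = 9+6 = 15
p=2,n=5: acc = 15+7 = 22
p=2,n=6: acc = 22+8 = 30
p=3,n=2: acc = 30+5 = 35
p=3,n=3: acc = 35+6 = 41
p=3,n=4: acc = 41+7 = 48
p=3,n=5: acc = 48+8 = 56
p=3,n=6: acc = 56+9 = 65
p=4,n=2: acc = 65+6 = 71
p=4,n=3: acc = 71+7 = 78
p=4,n=4: acc = 78+8 = 86
p=4,n=5: acc = 86+9 = 95
p=4,n=6: acc = 95+10 = 105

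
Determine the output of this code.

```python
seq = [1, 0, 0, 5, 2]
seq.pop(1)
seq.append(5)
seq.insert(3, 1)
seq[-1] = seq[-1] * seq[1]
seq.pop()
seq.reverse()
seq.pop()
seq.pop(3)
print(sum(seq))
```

8

pop(1) removes 0 → [1, 0, 5, 2]
append 5 → [1, 0, 5, 2, 5]
insert 1 at 3 → [1, 0, 5, 1, 2, 5]
seq[-1] = seq[-1]*seq[1] = 5*0 = 0 → [1, 0, 5, 1, 2, 0]
pop() removes 0 → [1, 0, 5, 1, 2]
reverse → [2, 1, 5, 0, 1]
pop() removes 1 → [2, 1, 5, 0]
pop(3) removes 0 → [2, 1, 5]
sum = 8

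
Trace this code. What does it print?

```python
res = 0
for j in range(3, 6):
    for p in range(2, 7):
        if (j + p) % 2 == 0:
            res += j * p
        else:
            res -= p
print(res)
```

80

j=3,p=2: odd sum, res = 0-2 = -2
j=3,p=3: even sum, res = (-2)+9 = 7
j=3,p=4: odd sum, res = 7-4 = 3
j=3,p=5: even sum, res = 3+15 = 18
j=3,p=6: odd sum, res = 18-6 = 12
j=4,p=2: even sum, res = 12+8 = 20
j=4,p=3: odd sum, res = 20-3 = 17
j=4,p=4: even sum, res = 17+16 = 33
j=4,p=5: odd sum, res = 33-5 = 28
j=4,p=6: even sum, res = 28+24 = 52
j=5,p=2: odd sum, res = 52-2 = 50
j=5,p=3: even sum, res = 50+15 = 65
j=5,p=4: odd sum, res = 65-4 = 61
j=5,p=5: even sum, res = 61+25 = 86
j=5,p=6: odd sum, res = 86-6 = 80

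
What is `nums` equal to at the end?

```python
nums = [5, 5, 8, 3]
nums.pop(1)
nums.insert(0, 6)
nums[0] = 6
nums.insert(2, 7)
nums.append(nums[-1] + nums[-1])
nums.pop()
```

pop(1) removes 5 → [5, 8, 3]
insert 6 at 0 → [6, 5, 8, 3]
nums[0] = 6 → [6, 5, 8, 3]
insert 7 at 2 → [6, 5, 7, 8, 3]
append nums[-1]+nums[-1] = 3+3 = 6 → [6, 5, 7, 8, 3, 6]
pop() removes 6 → [6, 5, 7, 8, 3]

[6, 5, 7, 8, 3]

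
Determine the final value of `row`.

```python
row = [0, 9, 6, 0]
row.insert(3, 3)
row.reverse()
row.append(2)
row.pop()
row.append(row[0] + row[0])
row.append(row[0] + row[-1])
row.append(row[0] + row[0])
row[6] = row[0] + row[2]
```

insert 3 at 3 → [0, 9, 6, 3, 0]
reverse → [0, 3, 6, 9, 0]
append 2 → [0, 3, 6, 9, 0, 2]
pop() removes 2 → [0, 3, 6, 9, 0]
append row[0]+row[0] = 0+0 = 0 → [0, 3, 6, 9, 0, 0]
append row[0]+row[-1] = 0+0 = 0 → [0, 3, 6, 9, 0, 0, 0]
append row[0]+row[0] = 0+0 = 0 → [0, 3, 6, 9, 0, 0, 0, 0]
row[6] = row[0]+row[2] = 0+6 = 6 → [0, 3, 6, 9, 0, 0, 6, 0]

[0, 3, 6, 9, 0, 0, 6, 0]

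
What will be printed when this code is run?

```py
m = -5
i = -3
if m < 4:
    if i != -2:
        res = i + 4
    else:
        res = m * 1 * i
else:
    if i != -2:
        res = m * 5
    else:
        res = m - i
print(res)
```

m=-5, i=-3
m < 4 is True; i != -2 is True
→ res = i + 4 = 1

1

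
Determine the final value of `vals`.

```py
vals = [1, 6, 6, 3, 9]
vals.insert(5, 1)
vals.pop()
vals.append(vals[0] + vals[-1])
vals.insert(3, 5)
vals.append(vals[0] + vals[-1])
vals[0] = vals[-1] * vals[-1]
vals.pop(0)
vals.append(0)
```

insert 1 at 5 → [1, 6, 6, 3, 9, 1]
pop() removes 1 → [1, 6, 6, 3, 9]
append vals[0]+vals[-1] = 1+9 = 10 → [1, 6, 6, 3, 9, 10]
insert 5 at 3 → [1, 6, 6, 5, 3, 9, 10]
append vals[0]+vals[-1] = 1+10 = 11 → [1, 6, 6, 5, 3, 9, 10, 11]
vals[0] = vals[-1]*vals[-1] = 11*11 = 121 → [121, 6, 6, 5, 3, 9, 10, 11]
pop(0) removes 121 → [6, 6, 5, 3, 9, 10, 11]
append 0 → [6, 6, 5, 3, 9, 10, 11, 0]

[6, 6, 5, 3, 9, 10, 11, 0]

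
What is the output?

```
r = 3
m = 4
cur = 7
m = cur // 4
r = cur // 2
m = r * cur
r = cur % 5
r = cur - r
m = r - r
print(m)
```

m = 7//4 = 1
r = 7//2 = 3
m = 3*7 = 21
r = 7%5 = 2
r = 7-2 = 5
m = 5-5 = 0

0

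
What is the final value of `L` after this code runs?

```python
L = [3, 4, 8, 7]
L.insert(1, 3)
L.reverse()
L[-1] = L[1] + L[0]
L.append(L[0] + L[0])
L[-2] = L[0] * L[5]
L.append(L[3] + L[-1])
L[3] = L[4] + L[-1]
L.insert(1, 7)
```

insert 3 at 1 → [3, 3, 4, 8, 7]
reverse → [7, 8, 4, 3, 3]
L[-1] = L[1]+L[0] = 8+7 = 15 → [7, 8, 4, 3, 15]
append L[0]+L[0] = 7+7 = 14 → [7, 8, 4, 3, 15, 14]
L[-2] = L[0]*L[5] = 7*14 = 98 → [7, 8, 4, 3, 98, 14]
append L[3]+L[-1] = 3+14 = 17 → [7, 8, 4, 3, 98, 14, 17]
L[3] = L[4]+L[-1] = 98+17 = 115 → [7, 8, 4, 115, 98, 14, 17]
insert 7 at 1 → [7, 7, 8, 4, 115, 98, 14, 17]

[7, 7, 8, 4, 115, 98, 14, 17]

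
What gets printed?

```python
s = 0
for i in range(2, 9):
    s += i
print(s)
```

i=2: s = 0+2 = 2
i=3: s = 2+3 = 5
i=4: s = 5+4 = 9
i=5: s = 9+5 = 14
i=6: s = 14+6 = 20
i=7: s = 20+7 = 27
i=8: s = 27+8 = 35

35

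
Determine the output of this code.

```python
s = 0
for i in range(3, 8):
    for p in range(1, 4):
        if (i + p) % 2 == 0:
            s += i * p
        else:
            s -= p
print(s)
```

66

i=3,p=1: even sum, s = 0+3 = 3
i=3,p=2: odd sum, s = 3-2 = 1
i=3,p=3: even sum, s = 1+9 = 10
i=4,p=1: odd sum, s = 10-1 = 9
i=4,p=2: even sum, s = 9+8 = 17
i=4,p=3: odd sum, s = 17-3 = 14
i=5,p=1: even sum, s = 14+5 = 19
i=5,p=2: odd sum, s = 19-2 = 17
i=5,p=3: even sum, s = 17+15 = 32
i=6,p=1: odd sum, s = 32-1 = 31
i=6,p=2: even sum, s = 31+12 = 43
i=6,p=3: odd sum, s = 43-3 = 40
i=7,p=1: even sum, s = 40+7 = 47
i=7,p=2: odd sum, s = 47-2 = 45
i=7,p=3: even sum, s = 45+21 = 66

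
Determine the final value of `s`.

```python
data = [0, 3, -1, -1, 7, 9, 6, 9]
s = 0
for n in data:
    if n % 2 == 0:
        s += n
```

n=0: even, s = 0+0 = 0
n=3: not even
n=-1: not even
n=-1: not even
n=7: not even
n=9: not even
n=6: even, s = 0+6 = 6
n=9: not even

6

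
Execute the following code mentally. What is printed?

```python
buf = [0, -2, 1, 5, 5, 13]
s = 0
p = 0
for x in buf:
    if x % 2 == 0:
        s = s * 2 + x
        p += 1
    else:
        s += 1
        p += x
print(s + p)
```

x=0: even, s = 0*2+0 = 0; p=1
x=-2: even, s = 0*2+(-2) = -2; p=2
x=1: not even, s = (-2)+1 = -1; p=3
x=5: not even, s = (-1)+1 = 0; p=8
x=5: not even, s = 0+1 = 1; p=13
x=13: not even, s = 1+1 = 2; p=26
s+p = 2+26 = 28

28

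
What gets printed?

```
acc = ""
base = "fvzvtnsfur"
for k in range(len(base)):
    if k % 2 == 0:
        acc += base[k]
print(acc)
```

k=0: add 'f' → 'f'
k=1: skip
k=2: add 'z' → 'fz'
k=3: skip
k=4: add 't' → 'fzt'
k=5: skip
k=6: add 's' → 'fzts'
k=7: skip
k=8: add 'u' → 'fztsu'
k=9: skip

fztsu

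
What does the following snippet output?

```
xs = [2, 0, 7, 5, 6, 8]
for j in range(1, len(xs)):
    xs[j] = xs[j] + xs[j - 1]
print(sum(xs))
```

75

j=1: xs[1] = 0+2 = 2 → [2, 2, 7, 5, 6, 8]
j=2: xs[2] = 7+2 = 9 → [2, 2, 9, 5, 6, 8]
j=3: xs[3] = 5+9 = 14 → [2, 2, 9, 14, 6, 8]
j=4: xs[4] = 6+14 = 20 → [2, 2, 9, 14, 20, 8]
j=5: xs[5] = 8+20 = 28 → [2, 2, 9, 14, 20, 28]
sum = 75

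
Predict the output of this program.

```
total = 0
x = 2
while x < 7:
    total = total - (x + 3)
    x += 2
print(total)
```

x=2: total = 0-5 = -5
x=4: total = (-5)-7 = -12
x=6: total = (-12)-9 = -21

-21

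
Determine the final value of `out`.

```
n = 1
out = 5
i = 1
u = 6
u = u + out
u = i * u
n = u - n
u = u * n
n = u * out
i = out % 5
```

u = 6+5 = 11
u = 1*11 = 11
n = 11-1 = 10
u = 11*10 = 110
n = 110*5 = 550
i = 5%5 = 0

5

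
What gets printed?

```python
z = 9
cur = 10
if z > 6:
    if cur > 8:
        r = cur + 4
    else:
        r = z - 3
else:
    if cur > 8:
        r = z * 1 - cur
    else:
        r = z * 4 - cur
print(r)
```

14

z=9, cur=10
z > 6 is True; cur > 8 is True
→ r = cur + 4 = 14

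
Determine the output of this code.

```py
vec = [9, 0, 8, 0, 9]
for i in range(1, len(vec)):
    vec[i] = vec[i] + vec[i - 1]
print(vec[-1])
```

i=1: vec[1] = 0+9 = 9 → [9, 9, 8, 0, 9]
i=2: vec[2] = 8+9 = 17 → [9, 9, 17, 0, 9]
i=3: vec[3] = 0+17 = 17 → [9, 9, 17, 17, 9]
i=4: vec[4] = 9+17 = 26 → [9, 9, 17, 17, 26]

26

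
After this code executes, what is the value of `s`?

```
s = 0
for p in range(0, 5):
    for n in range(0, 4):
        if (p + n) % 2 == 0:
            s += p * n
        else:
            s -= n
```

p=0,n=0: even sum, s = 0+0 = 0
p=0,n=1: odd sum, s = 0-1 = -1
p=0,n=2: even sum, s = (-1)+0 = -1
p=0,n=3: odd sum, s = (-1)-3 = -4
p=1,n=0: odd sum, s = (-4)-0 = -4
p=1,n=1: even sum, s = (-4)+1 = -3
p=1,n=2: odd sum, s = (-3)-2 = -5
p=1,n=3: even sum, s = (-5)+3 = -2
p=2,n=0: even sum, s = (-2)+0 = -2
p=2,n=1: odd sum, s = (-2)-1 = -3
p=2,n=2: even sum, s = (-3)+4 = 1
p=2,n=3: odd sum, s = 1-3 = -2
p=3,n=0: odd sum, s = (-2)-0 = -2
p=3,n=1: even sum, s = (-2)+3 = 1
p=3,n=2: odd sum, s = 1-2 = -1
p=3,n=3: even sum, s = (-1)+9 = 8
p=4,n=0: even sum, s = 8+0 = 8
p=4,n=1: odd sum, s = 8-1 = 7
p=4,n=2: even sum, s = 7+8 = 15
p=4,n=3: odd sum, s = 15-3 = 12

12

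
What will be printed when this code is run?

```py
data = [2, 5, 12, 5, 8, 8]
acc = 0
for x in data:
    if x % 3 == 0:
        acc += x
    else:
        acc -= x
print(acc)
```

-16

x=2: not %3==0, acc = 0-2 = -2
x=5: not %3==0, acc = (-2)-5 = -7
x=12: %3==0, acc = (-7)+12 = 5
x=5: not %3==0, acc = 5-5 = 0
x=8: not %3==0, acc = 0-8 = -8
x=8: not %3==0, acc = (-8)-8 = -16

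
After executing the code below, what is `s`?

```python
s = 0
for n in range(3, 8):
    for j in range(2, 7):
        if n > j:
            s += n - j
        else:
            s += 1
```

n=3,j=2: 3>2, s = 0+1 = 1
n=3,j=3: not 3>3, s = 1+1 = 2
n=3,j=4: not 3>4, s = 2+1 = 3
n=3,j=5: not 3>5, s = 3+1 = 4
n=3,j=6: not 3>6, s = 4+1 = 5
n=4,j=2: 4>2, s = 5+2 = 7
n=4,j=3: 4>3, s = 7+1 = 8
n=4,j=4: not 4>4, s = 8+1 = 9
n=4,j=5: not 4>5, s = 9+1 = 10
n=4,j=6: not 4>6, s = 10+1 = 11
n=5,j=2: 5>2, s = 11+3 = 14
n=5,j=3: 5>3, s = 14+2 = 16
n=5,j=4: 5>4, s = 16+1 = 17
n=5,j=5: not 5>5, s = 17+1 = 18
n=5,j=6: not 5>6, s = 18+1 = 19
n=6,j=2: 6>2, s = 19+4 = 23
n=6,j=3: 6>3, s = 23+3 = 26
n=6,j=4: 6>4, s = 26+2 = 28
n=6,j=5: 6>5, s = 28+1 = 29
n=6,j=6: not 6>6, s = 29+1 = 30
n=7,j=2: 7>2, s = 30+5 = 35
n=7,j=3: 7>3, s = 35+4 = 39
n=7,j=4: 7>4, s = 39+3 = 42
n=7,j=5: 7>5, s = 42+2 = 44
n=7,j=6: 7>6, s = 44+1 = 45

45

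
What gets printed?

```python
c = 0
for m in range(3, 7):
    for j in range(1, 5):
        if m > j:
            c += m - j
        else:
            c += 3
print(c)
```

42

m=3,j=1: 3>1, c = 0+2 = 2
m=3,j=2: 3>2, c = 2+1 = 3
m=3,j=3: not 3>3, c = 3+3 = 6
m=3,j=4: not 3>4, c = 6+3 = 9
m=4,j=1: 4>1, c = 9+3 = 12
m=4,j=2: 4>2, c = 12+2 = 14
m=4,j=3: 4>3, c = 14+1 = 15
m=4,j=4: not 4>4, c = 15+3 = 18
m=5,j=1: 5>1, c = 18+4 = 22
m=5,j=2: 5>2, c = 22+3 = 25
m=5,j=3: 5>3, c = 25+2 = 27
m=5,j=4: 5>4, c = 27+1 = 28
m=6,j=1: 6>1, c = 28+5 = 33
m=6,j=2: 6>2, c = 33+4 = 37
m=6,j=3: 6>3, c = 37+3 = 40
m=6,j=4: 6>4, c = 40+2 = 42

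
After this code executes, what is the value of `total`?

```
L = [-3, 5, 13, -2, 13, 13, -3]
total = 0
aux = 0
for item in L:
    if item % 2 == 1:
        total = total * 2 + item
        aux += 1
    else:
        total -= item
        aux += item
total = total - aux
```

item=-3: odd, total = 0*2+(-3) = -3; aux=1
item=5: odd, total = (-3)*2+5 = -1; aux=2
item=13: odd, total = (-1)*2+13 = 11; aux=3
item=-2: not odd, total = 11-(-2) = 13; aux=1
item=13: odd, total = 13*2+13 = 39; aux=2
item=13: odd, total = 39*2+13 = 91; aux=3
item=-3: odd, total = 91*2+(-3) = 179; aux=4
total-aux = 179-4 = 175

175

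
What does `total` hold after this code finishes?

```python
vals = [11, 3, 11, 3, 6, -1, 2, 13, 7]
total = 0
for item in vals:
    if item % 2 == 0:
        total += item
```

8

item=11: not even
item=3: not even
item=11: not even
item=3: not even
item=6: even, total = 0+6 = 6
item=-1: not even
item=2: even, total = 6+2 = 8
item=13: not even
item=7: not even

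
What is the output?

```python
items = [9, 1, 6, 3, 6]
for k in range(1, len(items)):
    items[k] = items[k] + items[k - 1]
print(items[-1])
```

25

k=1: items[1] = 1+9 = 10 → [9, 10, 6, 3, 6]
k=2: items[2] = 6+10 = 16 → [9, 10, 16, 3, 6]
k=3: items[3] = 3+16 = 19 → [9, 10, 16, 19, 6]
k=4: items[4] = 6+19 = 25 → [9, 10, 16, 19, 25]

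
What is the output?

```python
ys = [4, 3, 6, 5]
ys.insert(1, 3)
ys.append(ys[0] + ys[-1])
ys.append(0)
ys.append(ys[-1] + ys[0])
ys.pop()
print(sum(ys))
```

insert 3 at 1 → [4, 3, 3, 6, 5]
append ys[0]+ys[-1] = 4+5 = 9 → [4, 3, 3, 6, 5, 9]
append 0 → [4, 3, 3, 6, 5, 9, 0]
append ys[-1]+ys[0] = 0+4 = 4 → [4, 3, 3, 6, 5, 9, 0, 4]
pop() removes 4 → [4, 3, 3, 6, 5, 9, 0]
sum = 30

30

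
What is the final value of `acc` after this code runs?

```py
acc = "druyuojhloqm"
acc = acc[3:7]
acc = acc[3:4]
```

'j'

slice [3:7] → 'yuoj'
slice [3:4] → 'j'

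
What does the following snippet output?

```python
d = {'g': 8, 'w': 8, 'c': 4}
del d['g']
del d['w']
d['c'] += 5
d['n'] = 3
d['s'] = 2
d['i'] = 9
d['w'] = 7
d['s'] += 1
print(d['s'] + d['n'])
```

6

del 'g' → {'w': 8, 'c': 4}
del 'w' → {'c': 4}
d['c'] = 4+5 = 9 → {'c': 9}
d['n'] = 3 → {'c': 9, 'n': 3}
d['s'] = 2 → {'c': 9, 'n': 3, 's': 2}
d['i'] = 9 → {'c': 9, 'n': 3, 's': 2, 'i': 9}
d['w'] = 7 → {'c': 9, 'n': 3, 's': 2, 'i': 9, 'w': 7}
d['s'] = 2+1 = 3 → {'c': 9, 'n': 3, 's': 3, 'i': 9, 'w': 7}
d['s']+d['n'] = 3+3 = 6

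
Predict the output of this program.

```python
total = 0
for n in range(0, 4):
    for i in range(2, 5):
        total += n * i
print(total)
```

54

n=0,i=2: total = 0+0 = 0
n=0,i=3: total = 0+0 = 0
n=0,i=4: total = 0+0 = 0
n=1,i=2: total = 0+2 = 2
n=1,i=3: total = 2+3 = 5
n=1,i=4: total = 5+4 = 9
n=2,i=2: total = 9+4 = 13
n=2,i=3: total = 13+6 = 19
n=2,i=4: total = 19+8 = 27
n=3,i=2: total = 27+6 = 33
n=3,i=3: total = 33+9 = 42
n=3,i=4: total = 42+12 = 54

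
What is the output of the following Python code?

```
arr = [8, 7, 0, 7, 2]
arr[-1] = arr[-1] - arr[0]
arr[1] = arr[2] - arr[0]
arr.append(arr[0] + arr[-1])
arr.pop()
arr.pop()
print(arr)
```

arr[-1] = arr[-1]-arr[0] = 2-8 = -6 → [8, 7, 0, 7, -6]
arr[1] = arr[2]-arr[0] = 0-8 = -8 → [8, -8, 0, 7, -6]
append arr[0]+arr[-1] = 8+(-6) = 2 → [8, -8, 0, 7, -6, 2]
pop() removes 2 → [8, -8, 0, 7, -6]
pop() removes -6 → [8, -8, 0, 7]

[8, -8, 0, 7]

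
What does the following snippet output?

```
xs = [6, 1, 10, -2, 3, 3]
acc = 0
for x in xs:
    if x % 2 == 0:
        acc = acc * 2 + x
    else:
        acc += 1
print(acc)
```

48

x=6: even, acc = 0*2+6 = 6
x=1: not even, acc = 6+1 = 7
x=10: even, acc = 7*2+10 = 24
x=-2: even, acc = 24*2+(-2) = 46
x=3: not even, acc = 46+1 = 47
x=3: not even, acc = 47+1 = 48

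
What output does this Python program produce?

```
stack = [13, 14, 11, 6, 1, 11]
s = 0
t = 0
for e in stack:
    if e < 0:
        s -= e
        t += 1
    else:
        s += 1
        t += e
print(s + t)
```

62

e=13: not <0, s = 0+1 = 1; t=13
e=14: not <0, s = 1+1 = 2; t=27
e=11: not <0, s = 2+1 = 3; t=38
e=6: not <0, s = 3+1 = 4; t=44
e=1: not <0, s = 4+1 = 5; t=45
e=11: not <0, s = 5+1 = 6; t=56
s+t = 6+56 = 62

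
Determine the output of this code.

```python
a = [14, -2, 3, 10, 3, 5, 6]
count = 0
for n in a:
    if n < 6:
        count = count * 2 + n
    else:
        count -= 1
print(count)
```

-14

n=14: not <6, count = 0-1 = -1
n=-2: <6, count = (-1)*2+(-2) = -4
n=3: <6, count = (-4)*2+3 = -5
n=10: not <6, count = (-5)-1 = -6
n=3: <6, count = (-6)*2+3 = -9
n=5: <6, count = (-9)*2+5 = -13
n=6: not <6, count = (-13)-1 = -14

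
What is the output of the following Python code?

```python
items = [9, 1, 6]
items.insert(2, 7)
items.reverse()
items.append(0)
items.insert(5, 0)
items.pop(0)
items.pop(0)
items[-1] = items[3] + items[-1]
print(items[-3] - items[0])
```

8

insert 7 at 2 → [9, 1, 7, 6]
reverse → [6, 7, 1, 9]
append 0 → [6, 7, 1, 9, 0]
insert 0 at 5 → [6, 7, 1, 9, 0, 0]
pop(0) removes 6 → [7, 1, 9, 0, 0]
pop(0) removes 7 → [1, 9, 0, 0]
items[-1] = items[3]+items[-1] = 0+0 = 0 → [1, 9, 0, 0]
items[-3]-items[0] = 9-1 = 8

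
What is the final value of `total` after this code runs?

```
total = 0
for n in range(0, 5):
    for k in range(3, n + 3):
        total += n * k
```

n=1,k=3: total = 0+3 = 3
n=2,k=3: total = 3+6 = 9
n=2,k=4: total = 9+8 = 17
n=3,k=3: total = 17+9 = 26
n=3,k=4: total = 26+12 = 38
n=3,k=5: total = 38+15 = 53
n=4,k=3: total = 53+12 = 65
n=4,k=4: total = 65+16 = 81
n=4,k=5: total = 81+20 = 101
n=4,k=6: total = 101+24 = 125

125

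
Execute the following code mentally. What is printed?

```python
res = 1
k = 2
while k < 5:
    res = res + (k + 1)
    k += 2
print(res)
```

k=2: res = 1+3 = 4
k=4: res = 4+5 = 9

9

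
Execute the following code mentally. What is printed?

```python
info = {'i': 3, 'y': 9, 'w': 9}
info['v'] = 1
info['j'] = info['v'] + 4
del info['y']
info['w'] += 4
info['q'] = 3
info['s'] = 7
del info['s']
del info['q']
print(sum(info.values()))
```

info['v'] = 1 → {'i': 3, 'y': 9, 'w': 9, 'v': 1}
info['j'] = info['v']+4 = 5 → {'i': 3, 'y': 9, 'w': 9, 'v': 1, 'j': 5}
del 'y' → {'i': 3, 'w': 9, 'v': 1, 'j': 5}
info['w'] = 9+4 = 13 → {'i': 3, 'w': 13, 'v': 1, 'j': 5}
info['q'] = 3 → {'i': 3, 'w': 13, 'v': 1, 'j': 5, 'q': 3}
info['s'] = 7 → {'i': 3, 'w': 13, 'v': 1, 'j': 5, 'q': 3, 's': 7}
del 's' → {'i': 3, 'w': 13, 'v': 1, 'j': 5, 'q': 3}
del 'q' → {'i': 3, 'w': 13, 'v': 1, 'j': 5}
sum of values = 22

22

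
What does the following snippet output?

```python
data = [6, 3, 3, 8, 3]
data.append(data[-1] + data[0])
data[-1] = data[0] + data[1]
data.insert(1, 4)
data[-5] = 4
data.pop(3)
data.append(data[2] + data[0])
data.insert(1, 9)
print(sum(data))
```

53

append data[-1]+data[0] = 3+6 = 9 → [6, 3, 3, 8, 3, 9]
data[-1] = data[0]+data[1] = 6+3 = 9 → [6, 3, 3, 8, 3, 9]
insert 4 at 1 → [6, 4, 3, 3, 8, 3, 9]
data[-5] = 4 → [6, 4, 4, 3, 8, 3, 9]
pop(3) removes 3 → [6, 4, 4, 8, 3, 9]
append data[2]+data[0] = 4+6 = 10 → [6, 4, 4, 8, 3, 9, 10]
insert 9 at 1 → [6, 9, 4, 4, 8, 3, 9, 10]
sum = 53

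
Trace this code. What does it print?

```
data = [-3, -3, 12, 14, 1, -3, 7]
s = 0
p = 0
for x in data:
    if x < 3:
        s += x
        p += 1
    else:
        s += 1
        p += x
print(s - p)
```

-42

x=-3: <3, s = 0+(-3) = -3; p=1
x=-3: <3, s = (-3)+(-3) = -6; p=2
x=12: not <3, s = (-6)+1 = -5; p=14
x=14: not <3, s = (-5)+1 = -4; p=28
x=1: <3, s = (-4)+1 = -3; p=29
x=-3: <3, s = (-3)+(-3) = -6; p=30
x=7: not <3, s = (-6)+1 = -5; p=37
s-p = (-5)-37 = -42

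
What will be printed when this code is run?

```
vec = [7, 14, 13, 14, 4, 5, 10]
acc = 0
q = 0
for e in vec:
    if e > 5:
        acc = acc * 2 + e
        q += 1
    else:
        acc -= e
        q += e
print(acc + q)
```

310

e=7: >5, acc = 0*2+7 = 7; q=1
e=14: >5, acc = 7*2+14 = 28; q=2
e=13: >5, acc = 28*2+13 = 69; q=3
e=14: >5, acc = 69*2+14 = 152; q=4
e=4: not >5, acc = 152-4 = 148; q=8
e=5: not >5, acc = 148-5 = 143; q=13
e=10: >5, acc = 143*2+10 = 296; q=14
acc+q = 296+14 = 310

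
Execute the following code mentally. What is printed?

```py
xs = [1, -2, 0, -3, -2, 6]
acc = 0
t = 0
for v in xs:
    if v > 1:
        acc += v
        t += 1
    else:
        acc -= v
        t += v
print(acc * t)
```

v=1: not >1, acc = 0-1 = -1; t=1
v=-2: not >1, acc = (-1)-(-2) = 1; t=-1
v=0: not >1, acc = 1-0 = 1; t=-1
v=-3: not >1, acc = 1-(-3) = 4; t=-4
v=-2: not >1, acc = 4-(-2) = 6; t=-6
v=6: >1, acc = 6+6 = 12; t=-5
acc*t = 12*(-5) = -60

-60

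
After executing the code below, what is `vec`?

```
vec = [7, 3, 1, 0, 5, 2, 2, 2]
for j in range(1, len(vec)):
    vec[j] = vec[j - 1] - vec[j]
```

j=1: vec[1] = 7-3 = 4 → [7, 4, 1, 0, 5, 2, 2, 2]
j=2: vec[2] = 4-1 = 3 → [7, 4, 3, 0, 5, 2, 2, 2]
j=3: vec[3] = 3-0 = 3 → [7, 4, 3, 3, 5, 2, 2, 2]
j=4: vec[4] = 3-5 = -2 → [7, 4, 3, 3, -2, 2, 2, 2]
j=5: vec[5] = (-2)-2 = -4 → [7, 4, 3, 3, -2, -4, 2, 2]
j=6: vec[6] = (-4)-2 = -6 → [7, 4, 3, 3, -2, -4, -6, 2]
j=7: vec[7] = (-6)-2 = -8 → [7, 4, 3, 3, -2, -4, -6, -8]

[7, 4, 3, 3, -2, -4, -6, -8]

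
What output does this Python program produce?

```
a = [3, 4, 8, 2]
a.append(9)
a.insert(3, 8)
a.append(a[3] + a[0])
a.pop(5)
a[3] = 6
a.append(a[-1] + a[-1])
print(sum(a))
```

56

append 9 → [3, 4, 8, 2, 9]
insert 8 at 3 → [3, 4, 8, 8, 2, 9]
append a[3]+a[0] = 8+3 = 11 → [3, 4, 8, 8, 2, 9, 11]
pop(5) removes 9 → [3, 4, 8, 8, 2, 11]
a[3] = 6 → [3, 4, 8, 6, 2, 11]
append a[-1]+a[-1] = 11+11 = 22 → [3, 4, 8, 6, 2, 11, 22]
sum = 56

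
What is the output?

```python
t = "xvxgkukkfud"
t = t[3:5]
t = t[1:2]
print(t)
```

slice [3:5] → 'gk'
slice [1:2] → 'k'

k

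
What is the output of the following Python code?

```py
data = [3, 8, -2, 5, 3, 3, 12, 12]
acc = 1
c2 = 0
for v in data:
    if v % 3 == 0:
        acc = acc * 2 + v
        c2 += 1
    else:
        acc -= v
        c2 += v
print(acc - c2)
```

-40

v=3: %3==0, acc = 1*2+3 = 5; c2=1
v=8: not %3==0, acc = 5-8 = -3; c2=9
v=-2: not %3==0, acc = (-3)-(-2) = -1; c2=7
v=5: not %3==0, acc = (-1)-5 = -6; c2=12
v=3: %3==0, acc = (-6)*2+3 = -9; c2=13
v=3: %3==0, acc = (-9)*2+3 = -15; c2=14
v=12: %3==0, acc = (-15)*2+12 = -18; c2=15
v=12: %3==0, acc = (-18)*2+12 = -24; c2=16
acc-c2 = (-24)-16 = -40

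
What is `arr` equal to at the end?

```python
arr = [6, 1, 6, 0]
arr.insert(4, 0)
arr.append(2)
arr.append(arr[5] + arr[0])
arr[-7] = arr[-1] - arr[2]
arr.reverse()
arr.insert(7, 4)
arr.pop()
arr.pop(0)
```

insert 0 at 4 → [6, 1, 6, 0, 0]
append 2 → [6, 1, 6, 0, 0, 2]
append arr[5]+arr[0] = 2+6 = 8 → [6, 1, 6, 0, 0, 2, 8]
arr[-7] = arr[-1]-arr[2] = 8-6 = 2 → [2, 1, 6, 0, 0, 2, 8]
reverse → [8, 2, 0, 0, 6, 1, 2]
insert 4 at 7 → [8, 2, 0, 0, 6, 1, 2, 4]
pop() removes 4 → [8, 2, 0, 0, 6, 1, 2]
pop(0) removes 8 → [2, 0, 0, 6, 1, 2]

[2, 0, 0, 6, 1, 2]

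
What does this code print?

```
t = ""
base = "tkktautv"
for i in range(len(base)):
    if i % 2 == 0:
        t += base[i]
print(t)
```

i=0: add 't' → 't'
i=1: skip
i=2: add 'k' → 'tk'
i=3: skip
i=4: add 'a' → 'tka'
i=5: skip
i=6: add 't' → 'tkat'
i=7: skip

tkat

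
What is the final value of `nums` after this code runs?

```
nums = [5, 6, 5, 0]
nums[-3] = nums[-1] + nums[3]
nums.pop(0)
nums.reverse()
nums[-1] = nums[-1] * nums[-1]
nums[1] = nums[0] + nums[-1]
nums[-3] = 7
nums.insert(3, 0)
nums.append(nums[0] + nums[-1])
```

[7, 0, 0, 0, 7]

nums[-3] = nums[-1]+nums[3] = 0+0 = 0 → [5, 0, 5, 0]
pop(0) removes 5 → [0, 5, 0]
reverse → [0, 5, 0]
nums[-1] = nums[-1]*nums[-1] = 0*0 = 0 → [0, 5, 0]
nums[1] = nums[0]+nums[-1] = 0+0 = 0 → [0, 0, 0]
nums[-3] = 7 → [7, 0, 0]
insert 0 at 3 → [7, 0, 0, 0]
append nums[0]+nums[-1] = 7+0 = 7 → [7, 0, 0, 0, 7]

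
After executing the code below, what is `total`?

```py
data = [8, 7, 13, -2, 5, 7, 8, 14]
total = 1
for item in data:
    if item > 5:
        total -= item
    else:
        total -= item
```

item=8: >5, total = 1-8 = -7
item=7: >5, total = (-7)-7 = -14
item=13: >5, total = (-14)-13 = -27
item=-2: not >5, total = (-27)-(-2) = -25
item=5: not >5, total = (-25)-5 = -30
item=7: >5, total = (-30)-7 = -37
item=8: >5, total = (-37)-8 = -45
item=14: >5, total = (-45)-14 = -59

-59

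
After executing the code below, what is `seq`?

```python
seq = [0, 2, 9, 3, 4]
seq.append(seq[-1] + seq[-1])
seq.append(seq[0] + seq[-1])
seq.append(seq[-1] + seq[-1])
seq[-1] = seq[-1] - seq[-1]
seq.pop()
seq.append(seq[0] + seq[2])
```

append seq[-1]+seq[-1] = 4+4 = 8 → [0, 2, 9, 3, 4, 8]
append seq[0]+seq[-1] = 0+8 = 8 → [0, 2, 9, 3, 4, 8, 8]
append seq[-1]+seq[-1] = 8+8 = 16 → [0, 2, 9, 3, 4, 8, 8, 16]
seq[-1] = seq[-1]-seq[-1] = 16-16 = 0 → [0, 2, 9, 3, 4, 8, 8, 0]
pop() removes 0 → [0, 2, 9, 3, 4, 8, 8]
append seq[0]+seq[2] = 0+9 = 9 → [0, 2, 9, 3, 4, 8, 8, 9]

[0, 2, 9, 3, 4, 8, 8, 9]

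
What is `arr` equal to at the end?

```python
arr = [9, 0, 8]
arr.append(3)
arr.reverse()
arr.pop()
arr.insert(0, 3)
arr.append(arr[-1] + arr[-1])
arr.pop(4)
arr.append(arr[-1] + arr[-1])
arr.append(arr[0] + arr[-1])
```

[3, 3, 8, 0, 0, 3]

append 3 → [9, 0, 8, 3]
reverse → [3, 8, 0, 9]
pop() removes 9 → [3, 8, 0]
insert 3 at 0 → [3, 3, 8, 0]
append arr[-1]+arr[-1] = 0+0 = 0 → [3, 3, 8, 0, 0]
pop(4) removes 0 → [3, 3, 8, 0]
append arr[-1]+arr[-1] = 0+0 = 0 → [3, 3, 8, 0, 0]
append arr[0]+arr[-1] = 3+0 = 3 → [3, 3, 8, 0, 0, 3]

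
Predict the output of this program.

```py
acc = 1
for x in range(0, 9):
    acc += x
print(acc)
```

x=0: acc = 1+0 = 1
x=1: acc = 1+1 = 2
x=2: acc = 2+2 = 4
x=3: acc = 4+3 = 7
x=4: acc = 7+4 = 11
x=5: acc = 11+5 = 16
x=6: acc = 16+6 = 22
x=7: acc = 22+7 = 29
x=8: acc = 29+8 = 37

37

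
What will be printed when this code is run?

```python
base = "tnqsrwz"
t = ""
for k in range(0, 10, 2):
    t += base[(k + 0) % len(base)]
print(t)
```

k=0: add base[0]='t' → 't'
k=2: add base[2]='q' → 'tq'
k=4: add base[4]='r' → 'tqr'
k=6: add base[6]='z' → 'tqrz'
k=8: add base[1]='n' → 'tqrzn'

tqrzn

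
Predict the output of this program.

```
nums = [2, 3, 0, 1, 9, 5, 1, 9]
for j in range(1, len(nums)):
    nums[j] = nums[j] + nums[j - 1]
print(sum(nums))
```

j=1: nums[1] = 3+2 = 5 → [2, 5, 0, 1, 9, 5, 1, 9]
j=2: nums[2] = 0+5 = 5 → [2, 5, 5, 1, 9, 5, 1, 9]
j=3: nums[3] = 1+5 = 6 → [2, 5, 5, 6, 9, 5, 1, 9]
j=4: nums[4] = 9+6 = 15 → [2, 5, 5, 6, 15, 5, 1, 9]
j=5: nums[5] = 5+15 = 20 → [2, 5, 5, 6, 15, 20, 1, 9]
j=6: nums[6] = 1+20 = 21 → [2, 5, 5, 6, 15, 20, 21, 9]
j=7: nums[7] = 9+21 = 30 → [2, 5, 5, 6, 15, 20, 21, 30]
sum = 104

104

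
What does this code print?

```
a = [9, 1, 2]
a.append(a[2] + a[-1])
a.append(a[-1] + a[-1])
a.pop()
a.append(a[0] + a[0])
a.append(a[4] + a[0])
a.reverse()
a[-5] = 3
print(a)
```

append a[2]+a[-1] = 2+2 = 4 → [9, 1, 2, 4]
append a[-1]+a[-1] = 4+4 = 8 → [9, 1, 2, 4, 8]
pop() removes 8 → [9, 1, 2, 4]
append a[0]+a[0] = 9+9 = 18 → [9, 1, 2, 4, 18]
append a[4]+a[0] = 18+9 = 27 → [9, 1, 2, 4, 18, 27]
reverse → [27, 18, 4, 2, 1, 9]
a[-5] = 3 → [27, 3, 4, 2, 1, 9]

[27, 3, 4, 2, 1, 9]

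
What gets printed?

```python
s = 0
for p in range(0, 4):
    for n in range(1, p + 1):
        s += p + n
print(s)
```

24

p=1,n=1: s = 0+2 = 2
p=2,n=1: s = 2+3 = 5
p=2,n=2: s = 5+4 = 9
p=3,n=1: s = 9+4 = 13
p=3,n=2: s = 13+5 = 18
p=3,n=3: s = 18+6 = 24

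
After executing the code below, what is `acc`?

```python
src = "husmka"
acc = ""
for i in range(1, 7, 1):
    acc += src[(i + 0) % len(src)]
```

'usmkah'

i=1: add src[1]='u' → 'u'
i=2: add src[2]='s' → 'us'
i=3: add src[3]='m' → 'usm'
i=4: add src[4]='k' → 'usmk'
i=5: add src[5]='a' → 'usmka'
i=6: add src[0]='h' → 'usmkah'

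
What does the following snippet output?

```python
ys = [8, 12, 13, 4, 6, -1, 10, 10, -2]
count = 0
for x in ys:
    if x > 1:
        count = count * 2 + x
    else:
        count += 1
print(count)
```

x=8: >1, count = 0*2+8 = 8
x=12: >1, count = 8*2+12 = 28
x=13: >1, count = 28*2+13 = 69
x=4: >1, count = 69*2+4 = 142
x=6: >1, count = 142*2+6 = 290
x=-1: not >1, count = 290+1 = 291
x=10: >1, count = 291*2+10 = 592
x=10: >1, count = 592*2+10 = 1194
x=-2: not >1, count = 1194+1 = 1195

1195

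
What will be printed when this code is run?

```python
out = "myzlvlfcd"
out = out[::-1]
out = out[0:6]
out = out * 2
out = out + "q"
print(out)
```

dcflvldcflvlq

reverse → 'dcflvlzym'
slice [0:6] → 'dcflvl'
repeat ×2 → 'dcflvldcflvl'
+ 'q' → 'dcflvldcflvlq'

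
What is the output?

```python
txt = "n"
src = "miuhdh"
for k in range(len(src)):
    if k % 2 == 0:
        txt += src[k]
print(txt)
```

nmud

k=0: add 'm' → 'nm'
k=1: skip
k=2: add 'u' → 'nmu'
k=3: skip
k=4: add 'd' → 'nmud'
k=5: skip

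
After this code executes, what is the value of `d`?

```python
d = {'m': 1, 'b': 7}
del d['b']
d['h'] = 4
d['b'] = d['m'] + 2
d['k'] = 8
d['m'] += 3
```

del 'b' → {'m': 1}
d['h'] = 4 → {'m': 1, 'h': 4}
d['b'] = d['m']+2 = 3 → {'m': 1, 'h': 4, 'b': 3}
d['k'] = 8 → {'m': 1, 'h': 4, 'b': 3, 'k': 8}
d['m'] = 1+3 = 4 → {'m': 4, 'h': 4, 'b': 3, 'k': 8}

{'m': 4, 'h': 4, 'b': 3, 'k': 8}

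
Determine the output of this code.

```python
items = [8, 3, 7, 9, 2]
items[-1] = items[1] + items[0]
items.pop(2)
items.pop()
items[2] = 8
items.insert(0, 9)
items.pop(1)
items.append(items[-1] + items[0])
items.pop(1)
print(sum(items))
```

34

items[-1] = items[1]+items[0] = 3+8 = 11 → [8, 3, 7, 9, 11]
pop(2) removes 7 → [8, 3, 9, 11]
pop() removes 11 → [8, 3, 9]
items[2] = 8 → [8, 3, 8]
insert 9 at 0 → [9, 8, 3, 8]
pop(1) removes 8 → [9, 3, 8]
append items[-1]+items[0] = 8+9 = 17 → [9, 3, 8, 17]
pop(1) removes 3 → [9, 8, 17]
sum = 34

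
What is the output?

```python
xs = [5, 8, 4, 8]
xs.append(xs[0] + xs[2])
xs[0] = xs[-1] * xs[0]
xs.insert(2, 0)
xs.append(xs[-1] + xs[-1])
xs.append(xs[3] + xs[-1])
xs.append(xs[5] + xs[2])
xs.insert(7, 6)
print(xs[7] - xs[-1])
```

append xs[0]+xs[2] = 5+4 = 9 → [5, 8, 4, 8, 9]
xs[0] = xs[-1]*xs[0] = 9*5 = 45 → [45, 8, 4, 8, 9]
insert 0 at 2 → [45, 8, 0, 4, 8, 9]
append xs[-1]+xs[-1] = 9+9 = 18 → [45, 8, 0, 4, 8, 9, 18]
append xs[3]+xs[-1] = 4+18 = 22 → [45, 8, 0, 4, 8, 9, 18, 22]
append xs[5]+xs[2] = 9+0 = 9 → [45, 8, 0, 4, 8, 9, 18, 22, 9]
insert 6 at 7 → [45, 8, 0, 4, 8, 9, 18, 6, 22, 9]
xs[7]-xs[-1] = 6-9 = -3

-3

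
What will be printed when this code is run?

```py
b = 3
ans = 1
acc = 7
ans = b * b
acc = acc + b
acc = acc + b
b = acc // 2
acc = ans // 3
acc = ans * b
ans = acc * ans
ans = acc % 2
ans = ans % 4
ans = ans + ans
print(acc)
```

54

ans = 3*3 = 9
acc = 7+3 = 10
acc = 10+3 = 13
b = 13//2 = 6
acc = 9//3 = 3
acc = 9*6 = 54
ans = 54*9 = 486
ans = 54%2 = 0
ans = 0%4 = 0
ans = 0+0 = 0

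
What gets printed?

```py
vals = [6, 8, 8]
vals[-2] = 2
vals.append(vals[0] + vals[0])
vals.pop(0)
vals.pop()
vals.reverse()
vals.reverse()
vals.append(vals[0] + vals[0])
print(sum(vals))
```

14

vals[-2] = 2 → [6, 2, 8]
append vals[0]+vals[0] = 6+6 = 12 → [6, 2, 8, 12]
pop(0) removes 6 → [2, 8, 12]
pop() removes 12 → [2, 8]
reverse → [8, 2]
reverse → [2, 8]
append vals[0]+vals[0] = 2+2 = 4 → [2, 8, 4]
sum = 14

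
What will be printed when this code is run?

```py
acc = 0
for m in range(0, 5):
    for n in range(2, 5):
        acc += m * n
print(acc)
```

m=0,n=2: acc = 0+0 = 0
m=0,n=3: acc = 0+0 = 0
m=0,n=4: acc = 0+0 = 0
m=1,n=2: acc = 0+2 = 2
m=1,n=3: acc = 2+3 = 5
m=1,n=4: acc = 5+4 = 9
m=2,n=2: acc = 9+4 = 13
m=2,n=3: acc = 13+6 = 19
m=2,n=4: acc = 19+8 = 27
m=3,n=2: acc = 27+6 = 33
m=3,n=3: acc = 33+9 = 42
m=3,n=4: acc = 42+12 = 54
m=4,n=2: acc = 54+8 = 62
m=4,n=3: acc = 62+12 = 74
m=4,n=4: acc = 74+16 = 90

90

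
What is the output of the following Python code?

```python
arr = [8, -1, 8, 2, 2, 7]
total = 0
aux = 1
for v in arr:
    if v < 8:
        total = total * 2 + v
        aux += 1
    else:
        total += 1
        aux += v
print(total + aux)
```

v=8: not <8, total = 0+1 = 1; aux=9
v=-1: <8, total = 1*2+(-1) = 1; aux=10
v=8: not <8, total = 1+1 = 2; aux=18
v=2: <8, total = 2*2+2 = 6; aux=19
v=2: <8, total = 6*2+2 = 14; aux=20
v=7: <8, total = 14*2+7 = 35; aux=21
total+aux = 35+21 = 56

56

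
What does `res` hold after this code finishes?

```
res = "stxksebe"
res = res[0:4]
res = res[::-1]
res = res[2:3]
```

't'

slice [0:4] → 'stxk'
reverse → 'kxts'
slice [2:3] → 't'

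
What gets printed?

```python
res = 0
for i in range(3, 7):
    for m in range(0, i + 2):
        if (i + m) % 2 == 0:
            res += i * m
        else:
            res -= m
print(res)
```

110

i=3,m=0: odd sum, res = 0-0 = 0
i=3,m=1: even sum, res = 0+3 = 3
i=3,m=2: odd sum, res = 3-2 = 1
i=3,m=3: even sum, res = 1+9 = 10
i=3,m=4: odd sum, res = 10-4 = 6
i=4,m=0: even sum, res = 6+0 = 6
i=4,m=1: odd sum, res = 6-1 = 5
i=4,m=2: even sum, res = 5+8 = 13
i=4,m=3: odd sum, res = 13-3 = 10
i=4,m=4: even sum, res = 10+16 = 26
i=4,m=5: odd sum, res = 26-5 = 21
i=5,m=0: odd sum, res = 21-0 = 21
i=5,m=1: even sum, res = 21+5 = 26
i=5,m=2: odd sum, res = 26-2 = 24
i=5,m=3: even sum, res = 24+15 = 39
i=5,m=4: odd sum, res = 39-4 = 35
i=5,m=5: even sum, res = 35+25 = 60
i=5,m=6: odd sum, res = 60-6 = 54
i=6,m=0: even sum, res = 54+0 = 54
i=6,m=1: odd sum, res = 54-1 = 53
i=6,m=2: even sum, res = 53+12 = 65
i=6,m=3: odd sum, res = 65-3 = 62
i=6,m=4: even sum, res = 62+24 = 86
i=6,m=5: odd sum, res = 86-5 = 81
i=6,m=6: even sum, res = 81+36 = 117
i=6,m=7: odd sum, res = 117-7 = 110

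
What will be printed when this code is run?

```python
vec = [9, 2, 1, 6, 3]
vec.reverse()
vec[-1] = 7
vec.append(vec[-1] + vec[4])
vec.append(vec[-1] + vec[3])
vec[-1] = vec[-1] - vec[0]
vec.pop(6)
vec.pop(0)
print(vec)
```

reverse → [3, 6, 1, 2, 9]
vec[-1] = 7 → [3, 6, 1, 2, 7]
append vec[-1]+vec[4] = 7+7 = 14 → [3, 6, 1, 2, 7, 14]
append vec[-1]+vec[3] = 14+2 = 16 → [3, 6, 1, 2, 7, 14, 16]
vec[-1] = vec[-1]-vec[0] = 16-3 = 13 → [3, 6, 1, 2, 7, 14, 13]
pop(6) removes 13 → [3, 6, 1, 2, 7, 14]
pop(0) removes 3 → [6, 1, 2, 7, 14]

[6, 1, 2, 7, 14]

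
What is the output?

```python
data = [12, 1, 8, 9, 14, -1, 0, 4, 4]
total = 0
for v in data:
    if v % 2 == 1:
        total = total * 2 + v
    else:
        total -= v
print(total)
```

-143

v=12: not odd, total = 0-12 = -12
v=1: odd, total = (-12)*2+1 = -23
v=8: not odd, total = (-23)-8 = -31
v=9: odd, total = (-31)*2+9 = -53
v=14: not odd, total = (-53)-14 = -67
v=-1: odd, total = (-67)*2+(-1) = -135
v=0: not odd, total = (-135)-0 = -135
v=4: not odd, total = (-135)-4 = -139
v=4: not odd, total = (-139)-4 = -143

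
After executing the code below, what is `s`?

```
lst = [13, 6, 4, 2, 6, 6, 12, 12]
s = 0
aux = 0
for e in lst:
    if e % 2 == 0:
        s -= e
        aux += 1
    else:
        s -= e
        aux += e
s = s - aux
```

e=13: not even, s = 0-13 = -13; aux=13
e=6: even, s = (-13)-6 = -19; aux=14
e=4: even, s = (-19)-4 = -23; aux=15
e=2: even, s = (-23)-2 = -25; aux=16
e=6: even, s = (-25)-6 = -31; aux=17
e=6: even, s = (-31)-6 = -37; aux=18
e=12: even, s = (-37)-12 = -49; aux=19
e=12: even, s = (-49)-12 = -61; aux=20
s-aux = (-61)-20 = -81

-81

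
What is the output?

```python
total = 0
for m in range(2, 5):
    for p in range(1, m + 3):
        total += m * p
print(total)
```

m=2,p=1: total = 0+2 = 2
m=2,p=2: total = 2+4 = 6
m=2,p=3: total = 6+6 = 12
m=2,p=4: total = 12+8 = 20
m=3,p=1: total = 20+3 = 23
m=3,p=2: total = 23+6 = 29
m=3,p=3: total = 29+9 = 38
m=3,p=4: total = 38+12 = 50
m=3,p=5: total = 50+15 = 65
m=4,p=1: total = 65+4 = 69
m=4,p=2: total = 69+8 = 77
m=4,p=3: total = 77+12 = 89
m=4,p=4: total = 89+16 = 105
m=4,p=5: total = 105+20 = 125
m=4,p=6: total = 125+24 = 149

149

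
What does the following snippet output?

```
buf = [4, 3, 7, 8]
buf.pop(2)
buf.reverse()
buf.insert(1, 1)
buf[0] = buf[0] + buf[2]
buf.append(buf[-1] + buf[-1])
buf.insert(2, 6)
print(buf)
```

pop(2) removes 7 → [4, 3, 8]
reverse → [8, 3, 4]
insert 1 at 1 → [8, 1, 3, 4]
buf[0] = buf[0]+buf[2] = 8+3 = 11 → [11, 1, 3, 4]
append buf[-1]+buf[-1] = 4+4 = 8 → [11, 1, 3, 4, 8]
insert 6 at 2 → [11, 1, 6, 3, 4, 8]

[11, 1, 6, 3, 4, 8]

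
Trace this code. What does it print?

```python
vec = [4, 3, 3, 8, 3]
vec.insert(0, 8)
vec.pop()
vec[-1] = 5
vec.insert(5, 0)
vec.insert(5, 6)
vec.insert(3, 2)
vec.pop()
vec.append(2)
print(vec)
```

insert 8 at 0 → [8, 4, 3, 3, 8, 3]
pop() removes 3 → [8, 4, 3, 3, 8]
vec[-1] = 5 → [8, 4, 3, 3, 5]
insert 0 at 5 → [8, 4, 3, 3, 5, 0]
insert 6 at 5 → [8, 4, 3, 3, 5, 6, 0]
insert 2 at 3 → [8, 4, 3, 2, 3, 5, 6, 0]
pop() removes 0 → [8, 4, 3, 2, 3, 5, 6]
append 2 → [8, 4, 3, 2, 3, 5, 6, 2]

[8, 4, 3, 2, 3, 5, 6, 2]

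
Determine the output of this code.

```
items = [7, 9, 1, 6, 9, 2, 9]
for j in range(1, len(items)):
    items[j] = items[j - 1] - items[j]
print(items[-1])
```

-29

j=1: items[1] = 7-9 = -2 → [7, -2, 1, 6, 9, 2, 9]
j=2: items[2] = (-2)-1 = -3 → [7, -2, -3, 6, 9, 2, 9]
j=3: items[3] = (-3)-6 = -9 → [7, -2, -3, -9, 9, 2, 9]
j=4: items[4] = (-9)-9 = -18 → [7, -2, -3, -9, -18, 2, 9]
j=5: items[5] = (-18)-2 = -20 → [7, -2, -3, -9, -18, -20, 9]
j=6: items[6] = (-20)-9 = -29 → [7, -2, -3, -9, -18, -20, -29]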